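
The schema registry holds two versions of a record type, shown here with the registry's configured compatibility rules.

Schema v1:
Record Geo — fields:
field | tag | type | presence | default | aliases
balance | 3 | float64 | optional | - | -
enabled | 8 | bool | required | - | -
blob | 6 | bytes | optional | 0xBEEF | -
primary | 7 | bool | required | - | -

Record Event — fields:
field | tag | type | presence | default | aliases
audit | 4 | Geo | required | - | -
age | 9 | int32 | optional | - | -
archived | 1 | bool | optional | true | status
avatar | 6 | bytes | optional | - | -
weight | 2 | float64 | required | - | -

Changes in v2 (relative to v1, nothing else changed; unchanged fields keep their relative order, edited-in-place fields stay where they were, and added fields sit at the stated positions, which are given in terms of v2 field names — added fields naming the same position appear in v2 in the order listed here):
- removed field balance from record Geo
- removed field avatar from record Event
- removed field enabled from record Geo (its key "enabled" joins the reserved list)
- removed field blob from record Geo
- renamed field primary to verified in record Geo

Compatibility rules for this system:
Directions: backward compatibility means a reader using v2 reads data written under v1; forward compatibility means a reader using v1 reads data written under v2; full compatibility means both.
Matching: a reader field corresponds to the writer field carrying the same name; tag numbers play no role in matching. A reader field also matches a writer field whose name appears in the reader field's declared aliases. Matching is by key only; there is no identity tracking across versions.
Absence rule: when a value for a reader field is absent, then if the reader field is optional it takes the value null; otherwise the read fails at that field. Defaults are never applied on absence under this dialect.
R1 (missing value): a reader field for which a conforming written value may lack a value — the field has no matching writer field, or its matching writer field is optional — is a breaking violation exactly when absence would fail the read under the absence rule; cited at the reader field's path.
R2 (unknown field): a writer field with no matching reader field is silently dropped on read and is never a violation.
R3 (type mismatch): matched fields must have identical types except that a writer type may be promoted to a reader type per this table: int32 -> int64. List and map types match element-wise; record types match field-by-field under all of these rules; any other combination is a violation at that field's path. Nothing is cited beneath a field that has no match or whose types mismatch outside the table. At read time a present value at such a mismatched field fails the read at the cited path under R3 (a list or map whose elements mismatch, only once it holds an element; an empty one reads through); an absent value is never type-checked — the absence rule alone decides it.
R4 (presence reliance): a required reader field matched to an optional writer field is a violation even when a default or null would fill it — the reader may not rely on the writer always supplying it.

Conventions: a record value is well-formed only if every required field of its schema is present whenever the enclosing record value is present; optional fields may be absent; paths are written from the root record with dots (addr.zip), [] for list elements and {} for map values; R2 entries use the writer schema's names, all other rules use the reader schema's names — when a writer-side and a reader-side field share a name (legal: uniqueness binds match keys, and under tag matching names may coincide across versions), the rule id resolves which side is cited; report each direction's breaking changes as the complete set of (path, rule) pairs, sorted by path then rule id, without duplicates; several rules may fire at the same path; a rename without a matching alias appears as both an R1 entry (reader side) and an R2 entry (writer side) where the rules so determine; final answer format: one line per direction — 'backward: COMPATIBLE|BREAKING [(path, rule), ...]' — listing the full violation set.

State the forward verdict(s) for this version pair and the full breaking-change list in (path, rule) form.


forward: BREAKING [(audit.enabled, R1), (audit.primary, R1)]

arrows below run writer -> reader for Event
forward analysis of Event with v1 as reader and v2 as writer:
  audit: paired with writer audit (Geo -> Geo; writer required)
  age: paired with writer age (int32 -> int32; writer optional)
  archived: paired with writer archived (bool -> bool; writer optional)
  no writer field matches reader avatar
  weight: paired with writer weight (float64 -> float64; writer required)
  no writer field matches reader audit.balance
  no writer field matches reader audit.enabled
  no writer field matches reader audit.blob
  no writer field matches reader audit.primary
  writer audit.verified: unknown to reader
  rule R1 violated at audit.enabled
  rule R1 violated at audit.primary
  => forward verdict for Event: BREAKING, 2 violation(s)
checking off the Event differences that do not matter here:
  removed field balance from record Geo -> no rule fires on it in Event's dialect; the asked verdict holds
  removed field avatar from record Event -> no rule fires on it in Event's dialect; the asked verdict holds
  removed field blob from record Geo -> no rule fires on it in Event's dialect; the asked verdict holds


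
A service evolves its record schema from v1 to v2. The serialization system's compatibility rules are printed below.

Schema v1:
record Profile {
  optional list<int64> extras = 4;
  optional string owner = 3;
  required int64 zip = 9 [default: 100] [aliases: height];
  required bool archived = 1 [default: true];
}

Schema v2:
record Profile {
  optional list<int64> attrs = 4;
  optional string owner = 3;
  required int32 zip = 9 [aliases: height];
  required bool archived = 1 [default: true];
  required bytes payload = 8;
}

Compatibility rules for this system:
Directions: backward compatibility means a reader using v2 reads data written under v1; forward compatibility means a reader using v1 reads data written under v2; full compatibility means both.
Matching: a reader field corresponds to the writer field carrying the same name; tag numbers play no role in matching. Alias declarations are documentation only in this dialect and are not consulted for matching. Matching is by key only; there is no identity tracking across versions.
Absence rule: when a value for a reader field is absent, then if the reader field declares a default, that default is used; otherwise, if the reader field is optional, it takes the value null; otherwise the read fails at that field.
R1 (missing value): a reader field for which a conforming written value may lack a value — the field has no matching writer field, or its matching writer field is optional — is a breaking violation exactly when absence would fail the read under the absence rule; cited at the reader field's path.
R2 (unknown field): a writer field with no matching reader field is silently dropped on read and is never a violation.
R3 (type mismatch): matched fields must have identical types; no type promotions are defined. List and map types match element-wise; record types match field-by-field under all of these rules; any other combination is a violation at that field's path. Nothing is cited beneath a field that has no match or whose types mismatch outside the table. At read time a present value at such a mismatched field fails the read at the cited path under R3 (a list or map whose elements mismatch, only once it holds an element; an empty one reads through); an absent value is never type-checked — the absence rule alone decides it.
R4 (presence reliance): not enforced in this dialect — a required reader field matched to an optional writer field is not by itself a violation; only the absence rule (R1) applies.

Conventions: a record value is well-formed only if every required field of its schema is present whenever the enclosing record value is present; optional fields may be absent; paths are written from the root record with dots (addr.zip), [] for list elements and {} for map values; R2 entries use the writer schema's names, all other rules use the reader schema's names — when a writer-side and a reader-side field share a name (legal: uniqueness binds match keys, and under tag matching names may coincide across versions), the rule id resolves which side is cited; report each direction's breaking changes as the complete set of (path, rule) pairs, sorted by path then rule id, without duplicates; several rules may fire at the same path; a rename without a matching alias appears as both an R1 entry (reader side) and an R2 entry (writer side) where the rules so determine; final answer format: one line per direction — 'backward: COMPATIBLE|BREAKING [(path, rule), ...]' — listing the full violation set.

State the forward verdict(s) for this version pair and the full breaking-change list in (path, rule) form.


forward: BREAKING [(zip, R3)]

in Profile below, arrows point writer -> reader
forward pass over Profile, reader schema v1, writer schema v2:
  extras: no writer match
  owner: string -> string, writer optional; from owner
  zip: int32 -> int64, writer required; from zip
  archived: bool -> bool, writer required; from archived
  leftover writer field: attrs
  leftover writer field: payload
  violation R3 at zip
  forward on Profile therefore BREAKING (1)
the other Profile changes do not affect what is asked:
  added field payload to record Profile: required bytes, tag 8 (in v2 it sits last) -> affects backward compatibility only, which is not asked
  renamed field extras to attrs in record Profile -> fires no rule on Profile, leaving the asked answer as it is


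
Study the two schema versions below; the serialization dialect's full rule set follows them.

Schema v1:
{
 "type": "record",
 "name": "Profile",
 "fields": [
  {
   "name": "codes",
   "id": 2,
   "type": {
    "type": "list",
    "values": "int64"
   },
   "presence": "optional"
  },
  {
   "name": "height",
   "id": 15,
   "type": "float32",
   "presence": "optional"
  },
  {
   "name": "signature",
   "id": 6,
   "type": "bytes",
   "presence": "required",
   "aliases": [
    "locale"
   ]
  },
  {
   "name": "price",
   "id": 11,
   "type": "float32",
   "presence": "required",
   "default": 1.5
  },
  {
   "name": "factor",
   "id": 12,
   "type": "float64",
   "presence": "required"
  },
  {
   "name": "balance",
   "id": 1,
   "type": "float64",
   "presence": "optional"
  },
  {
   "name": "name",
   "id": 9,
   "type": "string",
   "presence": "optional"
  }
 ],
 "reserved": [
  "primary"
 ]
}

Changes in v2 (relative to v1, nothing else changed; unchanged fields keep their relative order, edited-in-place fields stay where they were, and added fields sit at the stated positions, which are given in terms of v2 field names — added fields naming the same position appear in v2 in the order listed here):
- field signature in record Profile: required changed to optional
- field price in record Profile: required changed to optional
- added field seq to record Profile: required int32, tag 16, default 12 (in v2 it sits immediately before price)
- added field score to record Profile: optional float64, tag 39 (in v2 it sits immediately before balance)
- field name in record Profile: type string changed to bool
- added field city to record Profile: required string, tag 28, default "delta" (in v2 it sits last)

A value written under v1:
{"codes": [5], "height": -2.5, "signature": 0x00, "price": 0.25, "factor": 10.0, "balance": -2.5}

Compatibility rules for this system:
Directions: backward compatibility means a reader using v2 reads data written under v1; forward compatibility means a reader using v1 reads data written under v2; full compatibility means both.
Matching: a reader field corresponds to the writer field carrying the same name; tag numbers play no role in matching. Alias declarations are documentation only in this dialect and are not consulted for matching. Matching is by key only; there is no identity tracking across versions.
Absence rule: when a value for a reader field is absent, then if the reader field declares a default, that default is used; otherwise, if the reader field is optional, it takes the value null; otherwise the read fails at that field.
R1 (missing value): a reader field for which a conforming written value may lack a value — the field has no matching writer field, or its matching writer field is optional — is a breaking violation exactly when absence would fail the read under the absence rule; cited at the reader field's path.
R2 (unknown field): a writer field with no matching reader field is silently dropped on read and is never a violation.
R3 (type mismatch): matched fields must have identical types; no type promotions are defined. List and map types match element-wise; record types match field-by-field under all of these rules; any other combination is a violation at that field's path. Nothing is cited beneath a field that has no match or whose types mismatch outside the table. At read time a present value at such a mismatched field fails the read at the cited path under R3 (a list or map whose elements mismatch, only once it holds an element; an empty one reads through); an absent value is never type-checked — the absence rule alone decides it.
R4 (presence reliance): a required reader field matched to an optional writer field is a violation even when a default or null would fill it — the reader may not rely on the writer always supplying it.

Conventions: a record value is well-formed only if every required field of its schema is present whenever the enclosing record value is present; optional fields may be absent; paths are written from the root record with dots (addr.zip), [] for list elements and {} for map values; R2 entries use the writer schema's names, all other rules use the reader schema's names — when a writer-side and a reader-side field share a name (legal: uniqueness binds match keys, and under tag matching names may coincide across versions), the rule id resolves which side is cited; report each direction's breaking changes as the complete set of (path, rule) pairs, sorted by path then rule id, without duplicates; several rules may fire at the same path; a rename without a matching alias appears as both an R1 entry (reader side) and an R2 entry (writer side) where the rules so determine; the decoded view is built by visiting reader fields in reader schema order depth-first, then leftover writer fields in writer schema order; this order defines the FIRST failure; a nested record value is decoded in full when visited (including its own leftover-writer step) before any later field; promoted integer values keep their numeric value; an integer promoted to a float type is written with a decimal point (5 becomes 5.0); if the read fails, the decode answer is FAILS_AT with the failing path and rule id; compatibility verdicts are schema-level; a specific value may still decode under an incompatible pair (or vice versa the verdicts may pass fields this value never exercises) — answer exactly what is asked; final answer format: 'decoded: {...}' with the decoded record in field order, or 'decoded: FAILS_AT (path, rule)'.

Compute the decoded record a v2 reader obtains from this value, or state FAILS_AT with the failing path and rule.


each type pair in Profile: writer, then reader
migrating the Profile value to v2:
  codes := [5]
  height := -2.5
  signature := 0x00
  seq := 12 (absent -> default)
  price := 0.25
  factor := 10.0
  score := null (absent, optional -> null)
  balance := -2.5
  name := null (absent, optional -> null)
  city := "delta" (absent -> default)
  => decoded: {"codes": [5], "height": -2.5, "signature": 0x00, "seq": 12, "price": 0.25, "factor": 10.0, "score": null, "balance": -2.5, "name": null, "city": "delta"}
remaining Profile differences; none change what is asked:
  field signature in record Profile: required changed to optional -> changes Profile's schema-level verdicts only — the decode of this value is the same
  field price in record Profile: required changed to optional -> changes Profile's schema-level verdicts only — the decode of this value is the same
  field name in record Profile: type string changed to bool -> changes Profile's schema-level verdicts only — the decode of this value is the same

decoded: {"codes": [5], "height": -2.5, "signature": 0x00, "seq": 12, "price": 0.25, "factor": 10.0, "score": null, "balance": -2.5, "name": null, "city": "delta"}


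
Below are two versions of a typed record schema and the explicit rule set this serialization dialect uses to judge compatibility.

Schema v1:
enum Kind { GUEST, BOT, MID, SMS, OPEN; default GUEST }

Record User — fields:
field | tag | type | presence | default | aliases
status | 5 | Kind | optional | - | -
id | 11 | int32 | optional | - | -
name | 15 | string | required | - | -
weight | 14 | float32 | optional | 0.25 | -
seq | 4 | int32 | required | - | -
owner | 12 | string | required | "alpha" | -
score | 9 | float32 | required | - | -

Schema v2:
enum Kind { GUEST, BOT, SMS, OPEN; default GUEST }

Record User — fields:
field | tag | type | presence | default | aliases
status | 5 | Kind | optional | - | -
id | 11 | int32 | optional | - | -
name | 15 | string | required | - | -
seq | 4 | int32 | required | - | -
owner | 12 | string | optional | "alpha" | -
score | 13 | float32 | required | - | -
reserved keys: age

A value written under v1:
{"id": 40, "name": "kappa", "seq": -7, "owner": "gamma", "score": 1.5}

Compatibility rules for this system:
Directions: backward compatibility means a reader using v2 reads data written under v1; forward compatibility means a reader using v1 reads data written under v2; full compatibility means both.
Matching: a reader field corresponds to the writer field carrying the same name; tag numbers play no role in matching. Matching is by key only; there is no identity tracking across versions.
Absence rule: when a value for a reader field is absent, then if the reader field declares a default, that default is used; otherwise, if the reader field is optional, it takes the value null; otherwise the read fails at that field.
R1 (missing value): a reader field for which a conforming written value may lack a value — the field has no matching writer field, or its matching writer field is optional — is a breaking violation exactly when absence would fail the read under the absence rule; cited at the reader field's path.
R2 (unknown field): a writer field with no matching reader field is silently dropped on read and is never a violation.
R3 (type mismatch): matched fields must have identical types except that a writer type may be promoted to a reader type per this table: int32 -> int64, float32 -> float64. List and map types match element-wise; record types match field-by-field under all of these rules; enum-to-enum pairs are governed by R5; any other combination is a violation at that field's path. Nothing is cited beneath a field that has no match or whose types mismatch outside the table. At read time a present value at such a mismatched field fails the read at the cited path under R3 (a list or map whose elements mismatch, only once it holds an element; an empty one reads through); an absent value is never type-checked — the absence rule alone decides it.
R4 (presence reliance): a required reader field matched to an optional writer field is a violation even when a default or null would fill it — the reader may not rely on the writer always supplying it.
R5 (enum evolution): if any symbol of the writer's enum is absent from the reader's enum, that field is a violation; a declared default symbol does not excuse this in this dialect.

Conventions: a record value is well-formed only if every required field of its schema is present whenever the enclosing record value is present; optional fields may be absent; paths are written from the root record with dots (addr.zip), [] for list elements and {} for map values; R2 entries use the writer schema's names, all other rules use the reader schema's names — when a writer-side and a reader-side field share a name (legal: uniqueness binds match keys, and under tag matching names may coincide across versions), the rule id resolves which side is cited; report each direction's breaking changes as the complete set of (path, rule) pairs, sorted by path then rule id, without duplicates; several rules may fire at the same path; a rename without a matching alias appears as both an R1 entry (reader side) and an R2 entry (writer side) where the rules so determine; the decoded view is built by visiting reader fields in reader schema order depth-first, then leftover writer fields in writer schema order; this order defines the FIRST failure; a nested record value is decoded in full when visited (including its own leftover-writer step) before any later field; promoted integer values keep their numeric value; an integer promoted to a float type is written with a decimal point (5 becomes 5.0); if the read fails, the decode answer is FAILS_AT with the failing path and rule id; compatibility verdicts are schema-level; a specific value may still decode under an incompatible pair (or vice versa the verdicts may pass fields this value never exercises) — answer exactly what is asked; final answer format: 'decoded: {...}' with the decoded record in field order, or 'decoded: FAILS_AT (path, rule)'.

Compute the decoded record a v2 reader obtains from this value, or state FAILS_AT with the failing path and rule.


the writer's type comes first in each User pair
decode (reader v2):
  status := null (absent, optional -> null)
  id := 40
  name := "kappa"
  seq := -7
  owner := "gamma"
  score := 1.5
  => decoded: {"status": null, "id": 40, "name": "kappa", "seq": -7, "owner": "gamma", "score": 1.5}
diffs on User not affecting the asked answer:
  field score in record User: tag 9 changed to 13 -> fires no rule on User under this dialect and leaves the result unchanged
  enum Kind (field status in record User): symbol MID removed -> schema-level compatibility only; this User value's decode is unchanged
  field owner in record User: required changed to optional -> schema-level compatibility only; this User value's decode is unchanged

decoded: {"status": null, "id": 40, "name": "kappa", "seq": -7, "owner": "gamma", "score": 1.5}


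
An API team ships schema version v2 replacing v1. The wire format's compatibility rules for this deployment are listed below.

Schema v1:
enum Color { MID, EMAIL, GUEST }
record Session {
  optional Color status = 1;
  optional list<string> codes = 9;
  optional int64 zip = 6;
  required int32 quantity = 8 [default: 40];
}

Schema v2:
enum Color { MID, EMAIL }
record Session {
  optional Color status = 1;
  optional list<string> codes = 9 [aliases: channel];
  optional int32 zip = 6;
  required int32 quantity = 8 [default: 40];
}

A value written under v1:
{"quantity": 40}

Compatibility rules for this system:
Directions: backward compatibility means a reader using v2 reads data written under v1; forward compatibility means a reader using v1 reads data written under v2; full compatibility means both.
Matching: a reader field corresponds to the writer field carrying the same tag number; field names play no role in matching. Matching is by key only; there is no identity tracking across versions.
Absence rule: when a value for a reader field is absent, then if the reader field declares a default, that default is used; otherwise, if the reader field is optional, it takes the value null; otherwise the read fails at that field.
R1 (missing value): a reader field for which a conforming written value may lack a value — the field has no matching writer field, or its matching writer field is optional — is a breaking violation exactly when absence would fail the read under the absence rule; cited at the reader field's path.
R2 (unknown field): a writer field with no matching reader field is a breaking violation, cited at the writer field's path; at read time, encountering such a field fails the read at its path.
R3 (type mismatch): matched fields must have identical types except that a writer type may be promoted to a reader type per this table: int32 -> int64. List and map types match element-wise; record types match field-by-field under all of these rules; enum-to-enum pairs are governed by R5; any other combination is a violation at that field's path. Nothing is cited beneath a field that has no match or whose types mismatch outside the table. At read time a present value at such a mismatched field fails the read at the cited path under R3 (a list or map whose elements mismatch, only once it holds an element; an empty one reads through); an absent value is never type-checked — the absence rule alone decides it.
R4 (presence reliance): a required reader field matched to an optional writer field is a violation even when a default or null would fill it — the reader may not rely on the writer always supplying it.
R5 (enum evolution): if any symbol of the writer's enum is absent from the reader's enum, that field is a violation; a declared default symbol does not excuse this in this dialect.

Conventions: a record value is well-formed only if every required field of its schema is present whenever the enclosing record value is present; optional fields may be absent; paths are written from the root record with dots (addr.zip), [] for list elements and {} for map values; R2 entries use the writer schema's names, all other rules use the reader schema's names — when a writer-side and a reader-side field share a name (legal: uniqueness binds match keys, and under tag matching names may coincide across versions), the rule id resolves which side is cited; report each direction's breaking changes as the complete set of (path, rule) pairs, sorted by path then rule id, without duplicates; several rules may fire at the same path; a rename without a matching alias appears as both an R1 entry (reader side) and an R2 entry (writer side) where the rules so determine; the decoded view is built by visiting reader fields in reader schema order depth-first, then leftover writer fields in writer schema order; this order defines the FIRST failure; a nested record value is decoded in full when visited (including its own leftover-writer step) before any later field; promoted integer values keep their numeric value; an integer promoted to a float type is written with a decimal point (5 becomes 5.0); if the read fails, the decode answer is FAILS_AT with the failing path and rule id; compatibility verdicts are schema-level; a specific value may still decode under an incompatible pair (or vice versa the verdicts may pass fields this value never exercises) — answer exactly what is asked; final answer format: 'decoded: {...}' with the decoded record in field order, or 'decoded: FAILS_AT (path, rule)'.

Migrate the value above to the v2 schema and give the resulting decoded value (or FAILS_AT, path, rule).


each type pair in Session: writer, then reader
migrating the Session value to v2:
  status := null (missing; optional => null)
  codes := null (missing; optional => null)
  zip := null (missing; optional => null)
  quantity := 40
  => decoded: {"status": null, "codes": null, "zip": null, "quantity": 40}
the rest of the Session diff is inert for this question:
  field zip in record Session: type int64 changed to int32 -> affects the rule determinations only; this particular Session value decodes identically
  enum Color (field status in record Session): symbol GUEST removed -> affects the rule determinations only; this particular Session value decodes identically

decoded: {"status": null, "codes": null, "zip": null, "quantity": 40}


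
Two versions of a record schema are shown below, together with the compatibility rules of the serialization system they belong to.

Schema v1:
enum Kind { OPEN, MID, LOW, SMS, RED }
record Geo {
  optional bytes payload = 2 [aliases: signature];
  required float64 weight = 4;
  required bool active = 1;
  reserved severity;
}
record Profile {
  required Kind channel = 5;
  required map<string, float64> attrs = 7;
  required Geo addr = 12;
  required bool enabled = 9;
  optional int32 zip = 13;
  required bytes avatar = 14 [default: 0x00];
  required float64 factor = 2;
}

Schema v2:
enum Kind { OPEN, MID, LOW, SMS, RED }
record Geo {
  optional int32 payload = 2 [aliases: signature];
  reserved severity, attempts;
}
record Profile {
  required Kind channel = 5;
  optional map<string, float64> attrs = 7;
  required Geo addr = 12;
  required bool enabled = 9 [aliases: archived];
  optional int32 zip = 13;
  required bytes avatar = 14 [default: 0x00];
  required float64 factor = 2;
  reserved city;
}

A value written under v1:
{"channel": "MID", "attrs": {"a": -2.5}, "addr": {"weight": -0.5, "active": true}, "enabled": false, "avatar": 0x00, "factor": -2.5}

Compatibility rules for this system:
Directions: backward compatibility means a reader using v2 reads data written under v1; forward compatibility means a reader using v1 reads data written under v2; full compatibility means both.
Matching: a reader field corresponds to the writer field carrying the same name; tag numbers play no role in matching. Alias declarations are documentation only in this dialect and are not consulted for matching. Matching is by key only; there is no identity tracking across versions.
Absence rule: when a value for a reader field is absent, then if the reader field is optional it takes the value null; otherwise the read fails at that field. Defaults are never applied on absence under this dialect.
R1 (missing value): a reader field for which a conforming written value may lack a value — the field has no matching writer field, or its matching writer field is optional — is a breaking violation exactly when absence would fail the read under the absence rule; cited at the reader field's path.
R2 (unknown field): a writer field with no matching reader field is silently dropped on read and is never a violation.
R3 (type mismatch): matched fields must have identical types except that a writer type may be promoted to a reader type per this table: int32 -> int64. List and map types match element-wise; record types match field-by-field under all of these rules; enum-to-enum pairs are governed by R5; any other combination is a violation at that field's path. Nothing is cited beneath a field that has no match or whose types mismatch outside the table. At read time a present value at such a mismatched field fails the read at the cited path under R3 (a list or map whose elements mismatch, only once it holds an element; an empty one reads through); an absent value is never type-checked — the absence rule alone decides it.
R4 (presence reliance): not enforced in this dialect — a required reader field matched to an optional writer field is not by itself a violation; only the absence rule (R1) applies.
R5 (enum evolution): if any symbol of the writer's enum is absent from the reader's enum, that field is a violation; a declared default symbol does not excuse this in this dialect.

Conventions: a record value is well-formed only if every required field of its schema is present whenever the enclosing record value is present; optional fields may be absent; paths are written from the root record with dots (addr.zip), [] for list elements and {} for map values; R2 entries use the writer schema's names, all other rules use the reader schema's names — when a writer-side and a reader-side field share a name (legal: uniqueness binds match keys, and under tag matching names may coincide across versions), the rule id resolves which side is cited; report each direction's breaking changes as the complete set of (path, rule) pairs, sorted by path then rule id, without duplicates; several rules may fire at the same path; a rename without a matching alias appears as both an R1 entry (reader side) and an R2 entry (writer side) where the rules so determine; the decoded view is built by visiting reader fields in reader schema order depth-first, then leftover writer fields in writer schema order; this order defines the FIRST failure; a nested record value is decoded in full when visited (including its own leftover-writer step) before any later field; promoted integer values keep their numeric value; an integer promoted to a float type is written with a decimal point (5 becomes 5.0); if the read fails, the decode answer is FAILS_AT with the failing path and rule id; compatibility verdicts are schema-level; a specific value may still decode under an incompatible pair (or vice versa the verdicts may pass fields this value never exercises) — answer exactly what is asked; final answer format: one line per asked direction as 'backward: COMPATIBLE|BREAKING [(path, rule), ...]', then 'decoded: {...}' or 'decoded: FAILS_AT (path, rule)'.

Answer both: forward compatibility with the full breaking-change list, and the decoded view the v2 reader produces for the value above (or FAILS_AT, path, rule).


forward: BREAKING [(addr.active, R1), (addr.payload, R3), (addr.weight, R1), (attrs, R1)]; decoded: {"channel": "MID", "attrs": {"a": -2.5}, "addr": {"payload": null}, "enabled": false, "zip": null, "avatar": 0x00, "factor": -2.5}

arrows below run writer -> reader for Profile
forward pass over Profile, reader schema v1, writer schema v2:
  channel <- channel (Kind -> Kind, writer required)
  attrs <- attrs (map<string, float64> -> map<string, float64>, writer optional)
  addr <- addr (Geo -> Geo, writer required)
  enabled <- enabled (bool -> bool, writer required)
  zip <- zip (int32 -> int32, writer optional)
  avatar <- avatar (bytes -> bytes, writer required)
  factor <- factor (float64 -> float64, writer required)
  addr.payload <- addr.payload (int32 -> bytes, writer optional)
  addr.weight has no writer counterpart
  addr.active has no writer counterpart
  R1 fires at addr.active
  R3 fires at addr.payload
  R1 fires at addr.weight
  R1 fires at attrs
  => forward verdict for Profile: BREAKING, 4 violation(s)
migrating the Profile value to v2:
  channel := "MID"
  attrs := {"a": -2.5}
  addr.payload := null (absent, optional -> null)
  writer addr.weight: unknown -> dropped
  writer addr.active: unknown -> dropped
  enabled := false
  zip := null (absent, optional -> null)
  avatar := 0x00
  factor := -2.5
  => decoded: {"channel": "MID", "attrs": {"a": -2.5}, "addr": {"payload": null}, "enabled": false, "zip": null, "avatar": 0x00, "factor": -2.5}


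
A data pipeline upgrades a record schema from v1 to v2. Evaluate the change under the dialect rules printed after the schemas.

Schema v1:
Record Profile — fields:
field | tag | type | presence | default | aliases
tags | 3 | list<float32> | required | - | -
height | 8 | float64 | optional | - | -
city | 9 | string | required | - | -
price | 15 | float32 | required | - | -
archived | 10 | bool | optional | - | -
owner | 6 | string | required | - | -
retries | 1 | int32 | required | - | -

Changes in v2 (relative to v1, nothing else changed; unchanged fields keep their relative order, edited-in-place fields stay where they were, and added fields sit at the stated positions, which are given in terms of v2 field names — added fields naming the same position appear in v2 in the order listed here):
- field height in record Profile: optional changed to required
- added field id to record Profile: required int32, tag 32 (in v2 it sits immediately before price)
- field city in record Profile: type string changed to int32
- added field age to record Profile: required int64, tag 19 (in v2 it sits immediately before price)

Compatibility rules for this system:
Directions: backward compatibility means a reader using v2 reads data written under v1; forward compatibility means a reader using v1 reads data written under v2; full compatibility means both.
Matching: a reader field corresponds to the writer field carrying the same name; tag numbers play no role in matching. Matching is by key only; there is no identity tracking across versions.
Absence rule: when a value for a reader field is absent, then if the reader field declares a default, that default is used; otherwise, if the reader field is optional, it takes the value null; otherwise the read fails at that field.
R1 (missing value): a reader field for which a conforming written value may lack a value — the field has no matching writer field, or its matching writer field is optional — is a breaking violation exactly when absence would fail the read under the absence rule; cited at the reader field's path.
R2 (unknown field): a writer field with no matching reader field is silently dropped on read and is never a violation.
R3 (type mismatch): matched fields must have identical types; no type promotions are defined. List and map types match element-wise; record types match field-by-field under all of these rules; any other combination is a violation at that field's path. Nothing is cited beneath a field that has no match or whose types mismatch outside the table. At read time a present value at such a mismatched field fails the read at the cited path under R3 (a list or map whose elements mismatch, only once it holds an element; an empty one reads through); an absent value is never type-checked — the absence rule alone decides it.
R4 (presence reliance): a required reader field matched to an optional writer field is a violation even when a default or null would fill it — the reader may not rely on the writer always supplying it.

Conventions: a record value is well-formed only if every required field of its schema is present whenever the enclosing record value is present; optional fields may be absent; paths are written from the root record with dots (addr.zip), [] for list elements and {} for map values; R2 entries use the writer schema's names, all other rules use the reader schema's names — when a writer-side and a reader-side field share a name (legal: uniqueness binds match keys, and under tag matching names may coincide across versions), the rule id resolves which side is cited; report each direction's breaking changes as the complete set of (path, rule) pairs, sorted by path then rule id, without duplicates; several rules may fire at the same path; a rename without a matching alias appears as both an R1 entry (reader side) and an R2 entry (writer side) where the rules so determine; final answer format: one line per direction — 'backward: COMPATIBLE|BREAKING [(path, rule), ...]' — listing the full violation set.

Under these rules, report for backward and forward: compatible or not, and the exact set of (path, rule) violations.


each type pair in Profile: writer, then reader
backward for Profile (reader v2, writer v1):
  writer required, list<float32> -> list<float32>: reader tags maps from writer tags
  writer optional, float64 -> float64: reader height maps from writer height
  writer required, string -> int32: reader city maps from writer city
  id: no writer match
  age: no writer match
  writer required, float32 -> float32: reader price maps from writer price
  writer optional, bool -> bool: reader archived maps from writer archived
  writer required, string -> string: reader owner maps from writer owner
  writer required, int32 -> int32: reader retries maps from writer retries
  violation R1 at age
  violation R3 at city
  violation R1 at height
  violation R4 at height
  violation R1 at id
  => backward: BREAKING (5)
forward for Profile (reader v1, writer v2):
  writer required, list<float32> -> list<float32>: reader tags maps from writer tags
  writer required, float64 -> float64: reader height maps from writer height
  writer required, int32 -> string: reader city maps from writer city
  writer required, float32 -> float32: reader price maps from writer price
  writer optional, bool -> bool: reader archived maps from writer archived
  writer required, string -> string: reader owner maps from writer owner
  writer required, int32 -> int32: reader retries maps from writer retries
  writer id: unknown to reader
  writer age: unknown to reader
  violation R3 at city
  => forward: BREAKING (1)

backward: BREAKING [(age, R1), (city, R3), (height, R1), (height, R4), (id, R1)]; forward: BREAKING [(city, R3)]


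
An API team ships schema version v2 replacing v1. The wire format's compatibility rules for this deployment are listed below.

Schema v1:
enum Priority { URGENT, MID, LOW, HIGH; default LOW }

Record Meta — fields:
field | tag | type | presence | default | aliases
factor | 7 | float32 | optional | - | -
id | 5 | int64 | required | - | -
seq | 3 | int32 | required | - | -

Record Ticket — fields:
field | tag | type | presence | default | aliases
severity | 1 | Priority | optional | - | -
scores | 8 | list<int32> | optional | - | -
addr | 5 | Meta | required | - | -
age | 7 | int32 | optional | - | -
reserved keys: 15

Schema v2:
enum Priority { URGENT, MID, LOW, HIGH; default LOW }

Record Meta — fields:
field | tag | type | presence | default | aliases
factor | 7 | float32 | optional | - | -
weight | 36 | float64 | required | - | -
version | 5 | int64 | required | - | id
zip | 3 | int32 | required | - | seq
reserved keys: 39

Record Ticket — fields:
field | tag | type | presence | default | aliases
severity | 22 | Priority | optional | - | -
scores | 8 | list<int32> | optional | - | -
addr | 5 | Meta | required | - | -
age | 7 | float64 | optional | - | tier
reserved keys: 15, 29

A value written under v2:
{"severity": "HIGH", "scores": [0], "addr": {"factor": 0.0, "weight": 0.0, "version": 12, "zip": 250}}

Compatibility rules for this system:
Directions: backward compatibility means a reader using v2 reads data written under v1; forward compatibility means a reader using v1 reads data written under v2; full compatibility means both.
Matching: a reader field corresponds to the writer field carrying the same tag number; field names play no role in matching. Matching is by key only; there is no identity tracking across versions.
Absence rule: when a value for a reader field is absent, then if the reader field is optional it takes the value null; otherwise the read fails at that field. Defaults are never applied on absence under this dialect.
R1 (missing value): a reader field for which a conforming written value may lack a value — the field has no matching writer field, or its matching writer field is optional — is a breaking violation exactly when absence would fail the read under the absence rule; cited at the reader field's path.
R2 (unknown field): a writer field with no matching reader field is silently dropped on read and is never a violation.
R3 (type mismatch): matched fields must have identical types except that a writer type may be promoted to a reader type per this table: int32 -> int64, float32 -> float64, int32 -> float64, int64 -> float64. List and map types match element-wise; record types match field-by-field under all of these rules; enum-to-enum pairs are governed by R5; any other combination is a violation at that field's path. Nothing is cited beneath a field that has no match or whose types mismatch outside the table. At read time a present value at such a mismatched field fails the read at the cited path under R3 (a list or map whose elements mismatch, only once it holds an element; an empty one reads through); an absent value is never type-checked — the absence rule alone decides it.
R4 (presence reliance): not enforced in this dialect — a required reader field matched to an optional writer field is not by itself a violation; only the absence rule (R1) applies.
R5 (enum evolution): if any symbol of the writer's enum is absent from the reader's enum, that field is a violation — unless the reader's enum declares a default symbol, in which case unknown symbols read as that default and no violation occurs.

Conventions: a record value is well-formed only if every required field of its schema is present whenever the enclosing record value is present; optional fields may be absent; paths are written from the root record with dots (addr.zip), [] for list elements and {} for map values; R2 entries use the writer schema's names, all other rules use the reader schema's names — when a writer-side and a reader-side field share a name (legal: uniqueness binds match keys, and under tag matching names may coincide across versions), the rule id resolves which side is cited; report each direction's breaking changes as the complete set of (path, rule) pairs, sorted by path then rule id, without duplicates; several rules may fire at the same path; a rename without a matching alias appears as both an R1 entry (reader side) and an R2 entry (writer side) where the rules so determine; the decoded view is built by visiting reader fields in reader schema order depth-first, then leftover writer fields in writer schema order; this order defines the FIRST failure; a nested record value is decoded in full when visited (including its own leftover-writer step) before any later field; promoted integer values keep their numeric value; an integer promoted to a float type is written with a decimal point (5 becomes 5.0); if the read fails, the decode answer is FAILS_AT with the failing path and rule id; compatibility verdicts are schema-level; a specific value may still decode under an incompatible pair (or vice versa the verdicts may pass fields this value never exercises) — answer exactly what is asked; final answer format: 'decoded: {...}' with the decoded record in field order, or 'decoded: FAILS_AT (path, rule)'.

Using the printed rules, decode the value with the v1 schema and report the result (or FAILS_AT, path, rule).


arrows below run writer -> reader for Ticket
decode walk for Ticket under reader schema v1:
  severity := null (not supplied -> null)
  scores := [0]
  addr.factor := 0.0
  addr.id := 12 (from writer version)
  addr.seq := 250 (from writer zip)
  writer addr.weight: unmatched, discarded
  age := null (not supplied -> null)
  writer severity: unmatched, discarded
  => decoded: {"severity": null, "scores": [0], "addr": {"factor": 0.0, "id": 12, "seq": 250}, "age": null}
the rest of the Ticket diff is inert for this question:
  renamed field id to version in record Meta (alias id declared on the renamed field) -> fires no rule on Ticket under this dialect and leaves the result unchanged
  added field weight to record Meta: required float64, tag 36 (in v2 it sits immediately before version) -> affects the rule determinations only; this particular Ticket value decodes identically
  field age in record Ticket: type int32 changed to float64 -> affects the rule determinations only; this particular Ticket value decodes identically
  renamed field seq to zip in record Meta (alias seq declared on the renamed field) -> fires no rule on Ticket under this dialect and leaves the result unchanged

decoded: {"severity": null, "scores": [0], "addr": {"factor": 0.0, "id": 12, "seq": 250}, "age": null}
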